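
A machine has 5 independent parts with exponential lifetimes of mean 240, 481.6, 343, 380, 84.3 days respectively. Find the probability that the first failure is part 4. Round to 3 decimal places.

Rates: λ_i = 1/mean_i → 0.00416667, 0.00207641, 0.00291545, 0.00263158, 0.0118624; Σλ = 0.0236525.
P(part 4 first) = λ_4/Σλ = 0.00263158/0.0236525 ≈ 0.111.

0.111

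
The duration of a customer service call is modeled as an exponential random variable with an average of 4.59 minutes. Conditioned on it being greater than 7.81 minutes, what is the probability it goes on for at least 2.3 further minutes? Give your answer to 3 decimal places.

The rate is λ = 1/4.59 = 0.217865 per minute.
P(X > s+t | X > s) = e^(−λ(s+t))/e^(−λs) = e^(−λt), independent of s = 7.81.
P(X > 2.3) = e^(−0.50109) ≈ 0.606.

0.606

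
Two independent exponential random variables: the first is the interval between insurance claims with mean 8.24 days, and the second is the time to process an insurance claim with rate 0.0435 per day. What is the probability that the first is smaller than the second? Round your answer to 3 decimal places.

0.736

λ_1 = 1/8.24 = 0.121359, λ_2 = 0.0435.
For independent exponentials, P(the first < the second) = λ_1/(λ_1+λ_2) = 0.121359/0.164859 ≈ 0.736.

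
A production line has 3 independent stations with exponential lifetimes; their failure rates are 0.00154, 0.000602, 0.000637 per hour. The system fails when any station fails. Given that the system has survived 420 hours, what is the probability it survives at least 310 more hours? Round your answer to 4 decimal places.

0.4225

Time to first failure ~ Exp(Σλ) with Σλ = 0.002779.
By memorylessness, P(T > 420+310 | T > 420) = P(T > 310) = e^(−0.002779·310) ≈ 0.4225.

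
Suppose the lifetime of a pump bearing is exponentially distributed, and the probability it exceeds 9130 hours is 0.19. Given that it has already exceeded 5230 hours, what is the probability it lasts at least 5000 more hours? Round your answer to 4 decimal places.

From e^(−λ·9130) = 0.19, λ = −ln(0.19)/9130 = 0.000181898.
Memoryless: P(X > 5230+5000 | X > 5230) = P(X > 5000) = e^(−0.000181898·5000) ≈ 0.4027.

0.4027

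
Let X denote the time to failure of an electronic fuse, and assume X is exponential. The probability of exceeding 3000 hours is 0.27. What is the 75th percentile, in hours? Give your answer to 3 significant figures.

3180

e^(−λ·3000) = 0.27 ⇒ λ = −ln(0.27)/3000 = 0.000436444.
75th percentile: 1 − e^(−λt) = 0.75, t = −ln(0.25)/λ = 3176.34 hours.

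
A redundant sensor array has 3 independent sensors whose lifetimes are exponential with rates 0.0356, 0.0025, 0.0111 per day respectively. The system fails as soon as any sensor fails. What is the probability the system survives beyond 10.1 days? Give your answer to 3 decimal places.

The time to first failure is exponential with rate Σλ = 0.0356 + 0.0025 + 0.0111 = 0.0492.
P(min > 10.1) = e^(−0.0492·10.1) = e^(−0.49692) ≈ 0.608.

0.608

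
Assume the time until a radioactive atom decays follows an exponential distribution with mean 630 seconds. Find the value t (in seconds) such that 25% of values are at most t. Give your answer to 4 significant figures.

181.2

The rate is λ = 1/630 = 0.0015873 per second.
Set 1 − e^(−λt) = 0.25, so t = −ln(0.75)/λ = 0.28768/0.0015873 ≈ 181.24 seconds.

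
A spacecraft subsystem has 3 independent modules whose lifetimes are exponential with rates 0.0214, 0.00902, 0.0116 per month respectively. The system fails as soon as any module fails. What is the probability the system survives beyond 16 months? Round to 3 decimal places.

The time to first failure is exponential with rate Σλ = 0.0214 + 0.00902 + 0.0116 = 0.04202.
P(min > 16) = e^(−0.04202·16) = e^(−0.67232) ≈ 0.511.

0.511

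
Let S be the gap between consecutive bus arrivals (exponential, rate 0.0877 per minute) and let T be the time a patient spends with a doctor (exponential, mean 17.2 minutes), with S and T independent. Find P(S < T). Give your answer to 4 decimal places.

λ_1 = 0.0877, λ_2 = 1/17.2 = 0.0581395.
For independent exponentials, P(S < T) = λ_1/(λ_1+λ_2) = 0.0877/0.14584 ≈ 0.6013.

0.6013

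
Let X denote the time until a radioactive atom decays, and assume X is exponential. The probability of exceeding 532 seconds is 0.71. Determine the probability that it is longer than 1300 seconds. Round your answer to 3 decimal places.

0.433

e^(−λ·532) = 0.71 ⇒ λ = −ln(0.71)/532 = 0.000643779.
P(X > 1300) = e^(−0.000643779·1300) = e^(−0.83691) ≈ 0.433.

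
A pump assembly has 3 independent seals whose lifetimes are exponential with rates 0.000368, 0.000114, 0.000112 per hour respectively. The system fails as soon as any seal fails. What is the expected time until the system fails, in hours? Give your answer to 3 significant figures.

1680

The time to first failure is exponential with rate Σλ = 0.000368 + 0.000114 + 0.000112 = 0.000594.
E[min] = 1/Σλ = 1/0.000594 = 1683.5 hours.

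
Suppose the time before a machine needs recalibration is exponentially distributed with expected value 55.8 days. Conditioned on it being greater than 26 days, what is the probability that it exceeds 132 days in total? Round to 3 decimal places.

The rate is λ = 1/55.8 = 0.0179211 per day.
The exponential is memoryless, so the remaining time is again Exp(λ): the condition X > 26 is irrelevant.
P(X > 106) = e^(−1.8996) ≈ 0.150.

0.150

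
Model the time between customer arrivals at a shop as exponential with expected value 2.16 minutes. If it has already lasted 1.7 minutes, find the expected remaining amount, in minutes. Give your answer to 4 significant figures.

2.160

The rate is λ = 1/2.16 = 0.462963 per minute.
By memorylessness, the remaining amount past any threshold is again Exp(λ) with mean 1/λ = 2.16 minutes.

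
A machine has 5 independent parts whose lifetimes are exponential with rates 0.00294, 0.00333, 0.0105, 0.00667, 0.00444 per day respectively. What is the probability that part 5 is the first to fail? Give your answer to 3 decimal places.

0.159

The time to first failure is exponential with rate Σλ = 0.00294 + 0.00333 + 0.0105 + 0.00667 + 0.00444 = 0.02788.
P(part 5 first) = λ_5/Σλ = 0.00444/0.02788 ≈ 0.159.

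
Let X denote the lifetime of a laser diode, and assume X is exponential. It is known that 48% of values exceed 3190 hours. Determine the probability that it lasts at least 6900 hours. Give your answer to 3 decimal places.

0.204

e^(−λ·3190) = 0.48 ⇒ λ = −ln(0.48)/3190 = 0.000230084.
P(X > 6900) = e^(−0.000230084·6900) = e^(−1.5876) ≈ 0.204.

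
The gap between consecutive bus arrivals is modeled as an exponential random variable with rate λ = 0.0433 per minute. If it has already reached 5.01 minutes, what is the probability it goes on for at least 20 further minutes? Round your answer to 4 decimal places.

0.4206

The exponential is memoryless, so the remaining time is again Exp(λ): the condition X > 5.01 is irrelevant.
P(X > 20) = e^(−0.866) ≈ 0.4206.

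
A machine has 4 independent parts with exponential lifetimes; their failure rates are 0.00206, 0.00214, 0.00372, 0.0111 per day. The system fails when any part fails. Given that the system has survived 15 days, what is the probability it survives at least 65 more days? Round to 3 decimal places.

Time to first failure ~ Exp(Σλ) with Σλ = 0.01902.
By memorylessness, P(T > 15+65 | T > 15) = P(T > 65) = e^(−0.01902·65) ≈ 0.290.

0.290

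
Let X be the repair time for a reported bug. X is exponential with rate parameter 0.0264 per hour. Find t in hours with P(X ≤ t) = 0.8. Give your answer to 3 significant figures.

Set 1 − e^(−λt) = 0.8, so t = −ln(0.2)/λ = 1.6094/0.0264 ≈ 60.9636 hours.

61.0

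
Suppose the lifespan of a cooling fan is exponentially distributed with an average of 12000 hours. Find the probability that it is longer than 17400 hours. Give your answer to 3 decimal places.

The rate is λ = 1/12000 = 0.0000833333 per hour.
P(X > 17400) = e^(−λ·17400) = e^(−1.45) ≈ 0.235.

0.235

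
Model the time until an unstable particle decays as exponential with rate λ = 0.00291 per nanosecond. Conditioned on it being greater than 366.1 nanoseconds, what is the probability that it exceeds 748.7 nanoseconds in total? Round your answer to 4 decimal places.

0.3285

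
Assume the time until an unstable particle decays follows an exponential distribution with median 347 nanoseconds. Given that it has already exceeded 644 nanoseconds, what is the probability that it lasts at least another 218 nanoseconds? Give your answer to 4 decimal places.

For an exponential, median = ln(2)/λ, so λ = ln 2 / 347 = 0.00199754 per nanosecond.
P(X > s+t | X > s) = e^(−λ(s+t))/e^(−λs) = e^(−λt), independent of s = 644.
P(X > 218) = e^(−0.43546) ≈ 0.6470.

0.6470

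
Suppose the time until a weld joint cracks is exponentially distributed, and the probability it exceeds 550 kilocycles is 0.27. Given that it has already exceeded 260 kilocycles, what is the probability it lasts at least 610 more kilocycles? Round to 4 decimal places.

0.2341

From e^(−λ·550) = 0.27, λ = −ln(0.27)/550 = 0.00238061.
Memoryless: P(X > 260+610 | X > 260) = P(X > 610) = e^(−0.00238061·610) ≈ 0.2341.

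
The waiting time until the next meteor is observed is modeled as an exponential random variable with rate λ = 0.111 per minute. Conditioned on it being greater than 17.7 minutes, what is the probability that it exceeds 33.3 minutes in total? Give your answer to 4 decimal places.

By the memoryless property, P(X > 17.7+15.6 | X > 17.7) = P(X > 15.6).
P(X > 15.6) = e^(−1.7316) ≈ 0.1770.

0.1770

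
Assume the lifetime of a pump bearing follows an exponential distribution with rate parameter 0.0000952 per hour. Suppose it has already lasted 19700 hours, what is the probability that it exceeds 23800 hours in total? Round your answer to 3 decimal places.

By the memoryless property, P(X > 19700+4100 | X > 19700) = P(X > 4100).
P(X > 4100) = e^(−0.39032) ≈ 0.677.

0.677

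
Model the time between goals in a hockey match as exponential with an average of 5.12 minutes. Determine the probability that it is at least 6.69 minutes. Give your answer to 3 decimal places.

The rate is λ = 1/5.12 = 0.195312 per minute.
P(X > 6.69) = e^(−λ·6.69) = e^(−1.3066) ≈ 0.271.

0.271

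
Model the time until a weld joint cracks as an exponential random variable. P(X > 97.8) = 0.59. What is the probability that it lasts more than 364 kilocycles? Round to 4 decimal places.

e^(−λ·97.8) = 0.59 ⇒ λ = −ln(0.59)/97.8 = 0.00539502.
P(X > 364) = e^(−0.00539502·364) = e^(−1.9638) ≈ 0.1403.

0.1403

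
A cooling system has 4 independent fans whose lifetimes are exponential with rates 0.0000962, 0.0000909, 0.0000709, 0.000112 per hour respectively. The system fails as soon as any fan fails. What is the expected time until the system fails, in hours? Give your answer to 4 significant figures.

The time to first failure is exponential with rate Σλ = 0.0000962 + 0.0000909 + 0.0000709 + 0.000112 = 0.00037.
E[min] = 1/Σλ = 1/0.00037 = 2702.7 hours.

2703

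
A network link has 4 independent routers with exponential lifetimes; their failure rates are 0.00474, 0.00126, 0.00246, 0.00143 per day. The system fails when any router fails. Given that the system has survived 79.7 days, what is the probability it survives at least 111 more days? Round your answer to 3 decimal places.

0.334

Time to first failure ~ Exp(Σλ) with Σλ = 0.00989.
By memorylessness, P(T > 79.7+111 | T > 79.7) = P(T > 111) = e^(−0.00989·111) ≈ 0.334.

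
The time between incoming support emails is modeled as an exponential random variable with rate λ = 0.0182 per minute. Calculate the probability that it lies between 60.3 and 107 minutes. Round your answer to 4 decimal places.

P(60.3 < X < 107) = e^(−λ·60.3) − e^(−λ·107) = 0.33372 − 0.14264 ≈ 0.1911.

0.1911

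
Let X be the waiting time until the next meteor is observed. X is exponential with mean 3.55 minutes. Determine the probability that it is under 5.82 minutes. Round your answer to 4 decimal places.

0.8059

The rate is λ = 1/3.55 = 0.28169 per minute.
P(X ≤ 5.82) = 1 − e^(−λ·5.82) = 1 − e^(−1.6394) ≈ 0.8059.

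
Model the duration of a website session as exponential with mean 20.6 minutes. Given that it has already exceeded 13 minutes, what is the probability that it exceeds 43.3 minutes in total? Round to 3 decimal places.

0.230

The rate is λ = 1/20.6 = 0.0485437 per minute.
By the memoryless property, P(X > 13+30.3 | X > 13) = P(X > 30.3).
P(X > 30.3) = e^(−1.4709) ≈ 0.230.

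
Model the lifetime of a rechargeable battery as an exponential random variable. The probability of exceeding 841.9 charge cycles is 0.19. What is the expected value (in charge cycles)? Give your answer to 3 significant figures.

e^(−λ·841.9) = 0.19 ⇒ λ = −ln(0.19)/841.9 = 0.0019726.
Mean = 1/λ = 506.945 charge cycles.

507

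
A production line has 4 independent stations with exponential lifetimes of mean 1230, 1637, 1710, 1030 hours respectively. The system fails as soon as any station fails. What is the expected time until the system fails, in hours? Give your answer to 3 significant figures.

The first failure time is exponential with rate Σλ_i = 1/1230 + 1/1637 + 1/1710 + 1/1030 = 0.00297955 per hour.
E[min] = 1/Σλ = 1/0.00297955 = 335.621 hours.

336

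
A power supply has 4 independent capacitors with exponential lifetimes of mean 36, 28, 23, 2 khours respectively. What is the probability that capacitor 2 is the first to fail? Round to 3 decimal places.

0.059

Rates: λ_i = 1/mean_i → 0.0277778, 0.0357143, 0.0434783, 0.5; Σλ = 0.60697.
P(capacitor 2 first) = λ_2/Σλ = 0.0357143/0.60697 ≈ 0.059.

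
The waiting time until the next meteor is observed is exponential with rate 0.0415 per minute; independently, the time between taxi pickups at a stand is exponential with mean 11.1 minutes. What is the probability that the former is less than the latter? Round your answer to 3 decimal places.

λ_1 = 0.0415, λ_2 = 1/11.1 = 0.0900901.
For independent exponentials, P(the former < the latter) = λ_1/(λ_1+λ_2) = 0.0415/0.13159 ≈ 0.315.

0.315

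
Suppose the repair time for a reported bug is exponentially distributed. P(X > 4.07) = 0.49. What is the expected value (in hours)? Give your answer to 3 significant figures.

5.71

e^(−λ·4.07) = 0.49 ⇒ λ = −ln(0.49)/4.07 = 0.17527.
Mean = 1/λ = 5.70548 hours.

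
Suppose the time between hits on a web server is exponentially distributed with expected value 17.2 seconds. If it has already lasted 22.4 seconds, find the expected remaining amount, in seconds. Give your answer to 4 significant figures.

17.20

The rate is λ = 1/17.2 = 0.0581395 per second.
By memorylessness, the remaining amount past any threshold is again Exp(λ) with mean 1/λ = 17.2 seconds.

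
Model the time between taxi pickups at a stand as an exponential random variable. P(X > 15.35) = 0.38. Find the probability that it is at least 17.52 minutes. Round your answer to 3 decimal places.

0.331

e^(−λ·15.35) = 0.38 ⇒ λ = −ln(0.38)/15.35 = 0.0630348.
P(X > 17.52) = e^(−0.0630348·17.52) = e^(−1.1044) ≈ 0.331.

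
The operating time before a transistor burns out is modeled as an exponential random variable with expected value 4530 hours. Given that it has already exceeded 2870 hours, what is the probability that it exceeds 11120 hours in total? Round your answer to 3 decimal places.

The rate is λ = 1/4530 = 0.000220751 per hour.
The exponential is memoryless, so the remaining time is again Exp(λ): the condition X > 2870 is irrelevant.
P(X > 8250) = e^(−1.8212) ≈ 0.162.

0.162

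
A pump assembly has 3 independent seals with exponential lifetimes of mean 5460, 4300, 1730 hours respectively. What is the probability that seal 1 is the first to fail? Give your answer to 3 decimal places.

0.184

Rates: λ_i = 1/mean_i → 0.00018315, 0.000232558, 0.000578035; Σλ = 0.000993743.
P(seal 1 first) = λ_1/Σλ = 0.00018315/0.000993743 ≈ 0.184.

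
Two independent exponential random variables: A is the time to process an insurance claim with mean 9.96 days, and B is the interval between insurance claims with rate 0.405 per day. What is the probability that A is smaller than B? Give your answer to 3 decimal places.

λ_1 = 1/9.96 = 0.100402, λ_2 = 0.405.
For independent exponentials, P(A < B) = λ_1/(λ_1+λ_2) = 0.100402/0.505402 ≈ 0.199.

0.199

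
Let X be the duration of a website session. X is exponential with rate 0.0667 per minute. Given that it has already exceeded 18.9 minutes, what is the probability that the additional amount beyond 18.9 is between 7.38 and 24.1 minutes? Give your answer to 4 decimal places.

0.4109

Memoryless: the residual past 18.9 is again Exp(λ).
P(7.38 < residual < 24.1) = e^(−λ·7.38) − e^(−λ·24.1) = 0.61125 − 0.20039 ≈ 0.4109.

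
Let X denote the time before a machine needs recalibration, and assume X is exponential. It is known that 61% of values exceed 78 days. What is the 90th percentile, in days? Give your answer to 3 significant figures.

e^(−λ·78) = 0.61 ⇒ λ = −ln(0.61)/78 = 0.00633713.
90th percentile: 1 − e^(−λt) = 0.9, t = −ln(0.1)/λ = 363.348 days.

363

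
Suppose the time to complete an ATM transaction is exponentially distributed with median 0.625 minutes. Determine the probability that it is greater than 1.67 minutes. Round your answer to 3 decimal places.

0.157

For an exponential, median = ln(2)/λ, so λ = ln 2 / 0.625 = 1.10904 per minute.
P(X > 1.67) = e^(−λ·1.67) = e^(−1.8521) ≈ 0.157.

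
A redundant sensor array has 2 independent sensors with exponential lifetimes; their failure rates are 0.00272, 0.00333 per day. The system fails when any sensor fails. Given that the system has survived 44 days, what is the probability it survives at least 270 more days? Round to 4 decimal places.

Time to first failure ~ Exp(Σλ) with Σλ = 0.00605.
By memorylessness, P(T > 44+270 | T > 44) = P(T > 270) = e^(−0.00605·270) ≈ 0.1952.

0.1952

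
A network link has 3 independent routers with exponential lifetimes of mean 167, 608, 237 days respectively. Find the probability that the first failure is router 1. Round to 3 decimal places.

0.505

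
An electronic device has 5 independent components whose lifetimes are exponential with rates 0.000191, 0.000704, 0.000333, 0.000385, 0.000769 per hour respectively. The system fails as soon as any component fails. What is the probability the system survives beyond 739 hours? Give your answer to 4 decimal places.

0.1720

The time to first failure is exponential with rate Σλ = 0.000191 + 0.000704 + 0.000333 + 0.000385 + 0.000769 = 0.002382.
P(min > 739) = e^(−0.002382·739) = e^(−1.7603) ≈ 0.1720.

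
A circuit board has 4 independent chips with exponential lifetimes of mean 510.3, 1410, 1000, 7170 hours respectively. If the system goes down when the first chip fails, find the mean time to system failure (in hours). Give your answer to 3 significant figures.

263

The first failure time is exponential with rate Σλ_i = 1/510.3 + 1/1410 + 1/1000 + 1/7170 = 0.00380832 per hour.
E[min] = 1/Σλ = 1/0.00380832 = 262.583 hours.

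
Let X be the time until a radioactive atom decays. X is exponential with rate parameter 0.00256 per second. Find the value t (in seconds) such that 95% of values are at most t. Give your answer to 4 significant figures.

Set 1 − e^(−λt) = 0.95, so t = −ln(0.05)/λ = 2.9957/0.00256 ≈ 1170.21 seconds.

1170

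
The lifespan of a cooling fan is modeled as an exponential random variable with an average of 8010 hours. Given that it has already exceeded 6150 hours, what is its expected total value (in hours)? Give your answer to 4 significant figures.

The rate is λ = 1/8010 = 0.000124844 per hour.
By memorylessness, E[X | X > 6150] = 6150 + 1/λ = 6150 + 8010 = 14160 hours.

14160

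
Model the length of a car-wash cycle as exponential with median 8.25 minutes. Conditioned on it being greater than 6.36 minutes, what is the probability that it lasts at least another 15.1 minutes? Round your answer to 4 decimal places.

0.2812

For an exponential, median = ln(2)/λ, so λ = ln 2 / 8.25 = 0.0840178 per minute.
The exponential is memoryless, so the remaining time is again Exp(λ): the condition X > 6.36 is irrelevant.
P(X > 15.1) = e^(−1.2687) ≈ 0.2812.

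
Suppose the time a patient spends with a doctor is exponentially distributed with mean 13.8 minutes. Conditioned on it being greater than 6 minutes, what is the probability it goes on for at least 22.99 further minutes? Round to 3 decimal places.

The rate is λ = 1/13.8 = 0.0724638 per minute.
By the memoryless property, P(X > 6+22.99 | X > 6) = P(X > 22.99).
P(X > 22.99) = e^(−1.6659) ≈ 0.189.

0.189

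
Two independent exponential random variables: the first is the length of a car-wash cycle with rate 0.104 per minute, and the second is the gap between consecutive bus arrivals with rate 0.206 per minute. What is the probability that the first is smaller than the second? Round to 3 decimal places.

0.335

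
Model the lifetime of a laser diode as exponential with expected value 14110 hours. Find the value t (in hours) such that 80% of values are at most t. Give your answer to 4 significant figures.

22710

The rate is λ = 1/14110 = 0.0000708717 per hour.
Set 1 − e^(−λt) = 0.8, so t = −ln(0.2)/λ = 1.6094/0.0000708717 ≈ 22709.2 hours.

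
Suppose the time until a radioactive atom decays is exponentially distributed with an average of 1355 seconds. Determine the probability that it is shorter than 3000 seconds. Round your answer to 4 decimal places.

The rate is λ = 1/1355 = 0.000738007 per second.
P(X ≤ 3000) = 1 − e^(−λ·3000) = 1 − e^(−2.214) ≈ 0.8907.

0.8907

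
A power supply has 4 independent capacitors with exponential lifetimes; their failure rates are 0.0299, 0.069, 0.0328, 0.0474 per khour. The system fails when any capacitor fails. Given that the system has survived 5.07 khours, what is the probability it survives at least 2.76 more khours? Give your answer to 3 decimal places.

Time to first failure ~ Exp(Σλ) with Σλ = 0.1791.
By memorylessness, P(T > 5.07+2.76 | T > 5.07) = P(T > 2.76) = e^(−0.1791·2.76) ≈ 0.610.

0.610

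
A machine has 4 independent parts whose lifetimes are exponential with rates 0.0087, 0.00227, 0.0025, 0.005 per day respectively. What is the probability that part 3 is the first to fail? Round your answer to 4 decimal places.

The time to first failure is exponential with rate Σλ = 0.0087 + 0.00227 + 0.0025 + 0.005 = 0.01847.
P(part 3 first) = λ_3/Σλ = 0.0025/0.01847 ≈ 0.1354.

0.1354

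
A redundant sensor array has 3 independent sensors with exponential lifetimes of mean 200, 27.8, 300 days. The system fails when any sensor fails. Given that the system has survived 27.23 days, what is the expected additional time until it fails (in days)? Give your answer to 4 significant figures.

22.57

First-failure rate Σλ = 1/200 + 1/27.8 + 1/300 = 0.0443046.
By memorylessness the expected residual is 1/Σλ = 22.571 days, regardless of the 27.23 already elapsed.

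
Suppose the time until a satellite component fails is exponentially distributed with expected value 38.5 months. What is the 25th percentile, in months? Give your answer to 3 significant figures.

The rate is λ = 1/38.5 = 0.025974 per month.
Set 1 − e^(−λt) = 0.25, so t = −ln(0.75)/λ = 0.28768/0.025974 ≈ 11.0758 months.

11.1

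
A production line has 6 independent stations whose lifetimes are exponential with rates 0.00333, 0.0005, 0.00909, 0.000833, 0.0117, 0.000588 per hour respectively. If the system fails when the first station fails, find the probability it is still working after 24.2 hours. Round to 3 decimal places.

The time to first failure is exponential with rate Σλ = 0.00333 + 0.0005 + 0.00909 + 0.000833 + 0.0117 + 0.000588 = 0.026041.
P(min > 24.2) = e^(−0.026041·24.2) = e^(−0.63019) ≈ 0.532.

0.532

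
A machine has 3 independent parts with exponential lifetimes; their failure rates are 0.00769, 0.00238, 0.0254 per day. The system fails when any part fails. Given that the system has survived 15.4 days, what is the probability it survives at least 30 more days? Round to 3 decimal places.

Time to first failure ~ Exp(Σλ) with Σλ = 0.03547.
By memorylessness, P(T > 15.4+30 | T > 15.4) = P(T > 30) = e^(−0.03547·30) ≈ 0.345.

0.345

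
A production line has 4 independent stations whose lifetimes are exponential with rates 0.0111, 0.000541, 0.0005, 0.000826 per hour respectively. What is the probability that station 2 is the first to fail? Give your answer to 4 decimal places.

0.0417

The time to first failure is exponential with rate Σλ = 0.0111 + 0.000541 + 0.0005 + 0.000826 = 0.012967.
P(station 2 first) = λ_2/Σλ = 0.000541/0.012967 ≈ 0.0417.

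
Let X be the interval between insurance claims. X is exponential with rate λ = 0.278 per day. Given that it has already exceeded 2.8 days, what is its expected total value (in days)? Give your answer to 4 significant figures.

By memorylessness, E[X | X > 2.8] = 2.8 + 1/λ = 2.8 + 3.59712 = 6.39712 days.

6.397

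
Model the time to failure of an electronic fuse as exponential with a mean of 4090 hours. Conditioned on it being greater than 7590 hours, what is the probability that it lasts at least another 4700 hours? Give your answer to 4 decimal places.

0.3169

The rate is λ = 1/4090 = 0.000244499 per hour.
The exponential is memoryless, so the remaining time is again Exp(λ): the condition X > 7590 is irrelevant.
P(X > 4700) = e^(−1.1491) ≈ 0.3169.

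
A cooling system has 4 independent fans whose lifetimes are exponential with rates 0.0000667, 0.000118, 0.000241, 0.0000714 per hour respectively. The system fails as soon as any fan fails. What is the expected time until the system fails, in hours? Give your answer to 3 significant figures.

The time to first failure is exponential with rate Σλ = 0.0000667 + 0.000118 + 0.000241 + 0.0000714 = 0.0004971.
E[min] = 1/Σλ = 1/0.0004971 = 2011.67 hours.

2010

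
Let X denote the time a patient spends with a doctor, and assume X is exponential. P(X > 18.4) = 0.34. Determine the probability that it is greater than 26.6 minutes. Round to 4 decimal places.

0.2102

e^(−λ·18.4) = 0.34 ⇒ λ = −ln(0.34)/18.4 = 0.058631.
P(X > 26.6) = e^(−0.058631·26.6) = e^(−1.5596) ≈ 0.2102.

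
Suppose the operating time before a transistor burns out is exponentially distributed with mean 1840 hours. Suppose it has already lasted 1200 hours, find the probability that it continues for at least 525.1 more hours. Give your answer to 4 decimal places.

0.7517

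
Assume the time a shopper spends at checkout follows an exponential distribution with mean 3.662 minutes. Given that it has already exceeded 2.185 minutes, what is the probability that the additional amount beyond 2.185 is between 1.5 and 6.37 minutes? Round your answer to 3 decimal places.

The rate is λ = 1/3.662 = 0.273075 per minute.
Memoryless: the residual past 2.185 is again Exp(λ).
P(1.5 < residual < 6.37) = e^(−λ·1.5) − e^(−λ·6.37) = 0.66391 − 0.17561 ≈ 0.488.

0.488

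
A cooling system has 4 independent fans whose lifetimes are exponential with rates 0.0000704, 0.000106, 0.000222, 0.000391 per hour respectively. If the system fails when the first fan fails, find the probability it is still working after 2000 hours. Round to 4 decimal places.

0.2062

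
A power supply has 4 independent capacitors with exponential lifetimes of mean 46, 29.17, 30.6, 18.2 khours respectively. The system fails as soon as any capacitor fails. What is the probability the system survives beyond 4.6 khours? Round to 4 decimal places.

0.5165

The first failure time is exponential with rate Σλ_i = 1/46 + 1/29.17 + 1/30.6 + 1/18.2 = 0.143646 per khour.
P(min > 4.6) = e^(−0.143646·4.6) = e^(−0.66077) ≈ 0.5165.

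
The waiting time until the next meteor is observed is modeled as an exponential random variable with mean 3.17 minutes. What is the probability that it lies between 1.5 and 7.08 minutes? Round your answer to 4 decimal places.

0.5159

The rate is λ = 1/3.17 = 0.315457 per minute.
P(1.5 < X < 7.08) = e^(−λ·1.5) − e^(−λ·7.08) = 0.62301 − 0.10716 ≈ 0.5159.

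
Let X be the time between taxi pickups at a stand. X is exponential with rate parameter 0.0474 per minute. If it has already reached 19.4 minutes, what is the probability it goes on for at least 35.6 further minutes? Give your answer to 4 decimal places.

By the memoryless property, P(X > 19.4+35.6 | X > 19.4) = P(X > 35.6).
P(X > 35.6) = e^(−1.6874) ≈ 0.1850.

0.1850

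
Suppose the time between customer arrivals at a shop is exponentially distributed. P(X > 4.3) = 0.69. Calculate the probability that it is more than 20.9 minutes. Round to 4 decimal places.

e^(−λ·4.3) = 0.69 ⇒ λ = −ln(0.69)/4.3 = 0.0862939.
P(X > 20.9) = e^(−0.0862939·20.9) = e^(−1.8035) ≈ 0.1647.

0.1647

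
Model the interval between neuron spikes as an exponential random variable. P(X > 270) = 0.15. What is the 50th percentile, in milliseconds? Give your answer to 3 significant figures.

e^(−λ·270) = 0.15 ⇒ λ = −ln(0.15)/270 = 0.00702637.
50th percentile: 1 − e^(−λt) = 0.5, t = −ln(0.5)/λ = 98.6494 milliseconds.

98.6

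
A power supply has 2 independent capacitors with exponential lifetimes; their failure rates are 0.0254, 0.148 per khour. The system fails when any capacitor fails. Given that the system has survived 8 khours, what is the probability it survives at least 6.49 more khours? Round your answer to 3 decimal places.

Time to first failure ~ Exp(Σλ) with Σλ = 0.1734.
By memorylessness, P(T > 8+6.49 | T > 8) = P(T > 6.49) = e^(−0.1734·6.49) ≈ 0.325.

0.325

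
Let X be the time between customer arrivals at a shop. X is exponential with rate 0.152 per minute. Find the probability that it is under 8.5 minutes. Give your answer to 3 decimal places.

0.725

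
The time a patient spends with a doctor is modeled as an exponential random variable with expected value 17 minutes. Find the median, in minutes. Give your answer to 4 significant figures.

11.78

The rate is λ = 1/17 = 0.0588235 per minute.
Set 1 − e^(−λt) = 0.5, so t = −ln(0.5)/λ = 0.69315/0.0588235 ≈ 11.7835 minutes.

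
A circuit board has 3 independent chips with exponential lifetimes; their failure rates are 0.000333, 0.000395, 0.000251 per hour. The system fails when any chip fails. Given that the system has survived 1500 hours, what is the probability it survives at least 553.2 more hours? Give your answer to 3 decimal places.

0.582

Time to first failure ~ Exp(Σλ) with Σλ = 0.000979.
By memorylessness, P(T > 1500+553.2 | T > 1500) = P(T > 553.2) = e^(−0.000979·553.2) ≈ 0.582.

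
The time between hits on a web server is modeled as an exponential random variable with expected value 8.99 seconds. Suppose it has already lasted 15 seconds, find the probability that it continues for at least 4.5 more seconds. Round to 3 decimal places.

The rate is λ = 1/8.99 = 0.111235 per second.
By the memoryless property, P(X > 15+4.5 | X > 15) = P(X > 4.5).
P(X > 4.5) = e^(−0.50056) ≈ 0.606.

0.606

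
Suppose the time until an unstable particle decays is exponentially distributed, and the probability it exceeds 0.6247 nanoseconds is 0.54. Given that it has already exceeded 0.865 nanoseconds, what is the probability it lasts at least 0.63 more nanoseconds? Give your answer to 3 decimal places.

From e^(−λ·0.6247) = 0.54, λ = −ln(0.54)/0.6247 = 0.986371.
Memoryless: P(X > 0.865+0.63 | X > 0.865) = P(X > 0.63) = e^(−0.986371·0.63) ≈ 0.537.

0.537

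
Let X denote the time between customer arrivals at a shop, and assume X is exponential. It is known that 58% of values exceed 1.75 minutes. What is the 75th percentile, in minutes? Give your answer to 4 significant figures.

4.454

e^(−λ·1.75) = 0.58 ⇒ λ = −ln(0.58)/1.75 = 0.311273.
75th percentile: 1 − e^(−λt) = 0.75, t = −ln(0.25)/λ = 4.45363 minutes.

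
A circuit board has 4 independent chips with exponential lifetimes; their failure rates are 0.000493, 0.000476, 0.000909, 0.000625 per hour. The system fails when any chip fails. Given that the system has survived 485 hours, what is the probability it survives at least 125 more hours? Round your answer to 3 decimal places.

0.731

Time to first failure ~ Exp(Σλ) with Σλ = 0.002503.
By memorylessness, P(T > 485+125 | T > 485) = P(T > 125) = e^(−0.002503·125) ≈ 0.731.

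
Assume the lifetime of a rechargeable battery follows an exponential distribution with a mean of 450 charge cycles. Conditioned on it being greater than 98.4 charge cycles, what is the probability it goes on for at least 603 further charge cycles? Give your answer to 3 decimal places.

The rate is λ = 1/450 = 0.00222222 per charge cycle.
P(X > s+t | X > s) = e^(−λ(s+t))/e^(−λs) = e^(−λt), independent of s = 98.4.
P(X > 603) = e^(−1.34) ≈ 0.262.

0.262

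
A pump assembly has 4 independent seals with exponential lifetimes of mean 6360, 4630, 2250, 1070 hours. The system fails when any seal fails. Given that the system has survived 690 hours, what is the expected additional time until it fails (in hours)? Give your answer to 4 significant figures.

570.7

First-failure rate Σλ = 1/6360 + 1/4630 + 1/2250 + 1/1070 = 0.00175224.
By memorylessness the expected residual is 1/Σλ = 570.698 hours, regardless of the 690 already elapsed.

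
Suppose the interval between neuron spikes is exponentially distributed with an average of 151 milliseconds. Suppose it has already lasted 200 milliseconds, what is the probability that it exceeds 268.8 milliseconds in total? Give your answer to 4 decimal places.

The rate is λ = 1/151 = 0.00662252 per millisecond.
The exponential is memoryless, so the remaining time is again Exp(λ): the condition X > 200 is irrelevant.
P(X > 68.8) = e^(−0.45563) ≈ 0.6340.

0.6340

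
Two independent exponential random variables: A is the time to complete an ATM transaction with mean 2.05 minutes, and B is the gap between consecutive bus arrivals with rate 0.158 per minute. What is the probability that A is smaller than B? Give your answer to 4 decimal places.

0.7553

λ_1 = 1/2.05 = 0.487805, λ_2 = 0.158.
For independent exponentials, P(A < B) = λ_1/(λ_1+λ_2) = 0.487805/0.645805 ≈ 0.7553.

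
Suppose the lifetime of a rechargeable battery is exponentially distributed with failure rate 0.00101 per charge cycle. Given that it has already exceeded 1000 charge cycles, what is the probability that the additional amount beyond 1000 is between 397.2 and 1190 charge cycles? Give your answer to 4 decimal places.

Memoryless: the residual past 1000 is again Exp(λ).
P(397.2 < residual < 1190) = e^(−λ·397.2) − e^(−λ·1190) = 0.66953 − 0.30062 ≈ 0.3689.

0.3689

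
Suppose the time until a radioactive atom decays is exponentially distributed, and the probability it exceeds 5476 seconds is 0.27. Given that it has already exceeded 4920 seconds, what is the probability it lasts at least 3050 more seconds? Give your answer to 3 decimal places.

From e^(−λ·5476) = 0.27, λ = −ln(0.27)/5476 = 0.000239104.
Memoryless: P(X > 4920+3050 | X > 4920) = P(X > 3050) = e^(−0.000239104·3050) ≈ 0.482.

0.482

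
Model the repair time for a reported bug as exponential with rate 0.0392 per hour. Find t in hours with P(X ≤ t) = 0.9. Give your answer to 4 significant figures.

58.74

Set 1 − e^(−λt) = 0.9, so t = −ln(0.1)/λ = 2.3026/0.0392 ≈ 58.7394 hours.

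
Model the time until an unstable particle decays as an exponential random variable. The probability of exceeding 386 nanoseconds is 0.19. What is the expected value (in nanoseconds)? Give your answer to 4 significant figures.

232.4

e^(−λ·386) = 0.19 ⇒ λ = −ln(0.19)/386 = 0.00430241.
Mean = 1/λ = 232.428 nanoseconds.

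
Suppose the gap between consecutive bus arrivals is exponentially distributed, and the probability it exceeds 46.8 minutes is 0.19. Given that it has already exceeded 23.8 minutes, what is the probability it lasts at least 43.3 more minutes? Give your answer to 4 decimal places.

0.2151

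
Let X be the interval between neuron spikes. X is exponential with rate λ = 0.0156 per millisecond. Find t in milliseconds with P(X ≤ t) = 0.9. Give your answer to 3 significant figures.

148

Set 1 − e^(−λt) = 0.9, so t = −ln(0.1)/λ = 2.3026/0.0156 ≈ 147.602 milliseconds.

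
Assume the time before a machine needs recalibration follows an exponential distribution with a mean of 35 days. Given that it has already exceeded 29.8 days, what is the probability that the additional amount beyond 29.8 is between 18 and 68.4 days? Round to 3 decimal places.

0.456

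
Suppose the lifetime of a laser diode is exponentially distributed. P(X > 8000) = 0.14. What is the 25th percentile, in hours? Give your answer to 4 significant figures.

e^(−λ·8000) = 0.14 ⇒ λ = −ln(0.14)/8000 = 0.000245764.
25th percentile: 1 − e^(−λt) = 0.25, t = −ln(0.75)/λ = 1170.56 hours.

1171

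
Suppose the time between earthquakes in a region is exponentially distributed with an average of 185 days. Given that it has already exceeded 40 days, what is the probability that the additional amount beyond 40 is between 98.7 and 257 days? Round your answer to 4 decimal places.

0.3373

The rate is λ = 1/185 = 0.00540541 per day.
Memoryless: the residual past 40 is again Exp(λ).
P(98.7 < residual < 257) = e^(−λ·98.7) − e^(−λ·257) = 0.58654 − 0.24928 ≈ 0.3373.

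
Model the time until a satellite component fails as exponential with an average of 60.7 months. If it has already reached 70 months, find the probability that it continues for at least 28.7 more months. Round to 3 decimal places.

The rate is λ = 1/60.7 = 0.0164745 per month.
The exponential is memoryless, so the remaining time is again Exp(λ): the condition X > 70 is irrelevant.
P(X > 28.7) = e^(−0.47282) ≈ 0.623.

0.623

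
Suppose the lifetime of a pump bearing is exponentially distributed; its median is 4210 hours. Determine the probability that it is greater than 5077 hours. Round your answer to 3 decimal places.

For an exponential, median = ln(2)/λ, so λ = ln 2 / 4210 = 0.000164643 per hour.
P(X > 5077) = e^(−λ·5077) = e^(−0.83589) ≈ 0.433.

0.433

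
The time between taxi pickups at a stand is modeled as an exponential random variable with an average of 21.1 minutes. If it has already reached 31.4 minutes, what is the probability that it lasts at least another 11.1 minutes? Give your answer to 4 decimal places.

The rate is λ = 1/21.1 = 0.0473934 per minute.
The exponential is memoryless, so the remaining time is again Exp(λ): the condition X > 31.4 is irrelevant.
P(X > 11.1) = e^(−0.52607) ≈ 0.5909.

0.5909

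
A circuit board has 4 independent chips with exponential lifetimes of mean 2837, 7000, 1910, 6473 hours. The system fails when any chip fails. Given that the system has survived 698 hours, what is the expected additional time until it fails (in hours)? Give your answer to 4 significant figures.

852.2

First-failure rate Σλ = 1/2837 + 1/7000 + 1/1910 + 1/6473 = 0.00117339.
By memorylessness the expected residual is 1/Σλ = 852.231 hours, regardless of the 698 already elapsed.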